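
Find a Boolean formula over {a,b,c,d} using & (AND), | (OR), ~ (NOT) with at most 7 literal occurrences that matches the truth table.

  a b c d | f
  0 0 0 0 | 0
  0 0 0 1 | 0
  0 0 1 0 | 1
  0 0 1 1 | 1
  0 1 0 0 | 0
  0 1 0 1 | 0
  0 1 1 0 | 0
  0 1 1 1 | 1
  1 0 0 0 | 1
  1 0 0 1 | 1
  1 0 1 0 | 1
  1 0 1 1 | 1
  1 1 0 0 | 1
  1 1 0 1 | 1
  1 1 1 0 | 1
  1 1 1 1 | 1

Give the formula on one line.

(a | ((~b | (~a & d)) & c))

  ~b = 1111000011110000
  ~a = 1111111100000000
  (~a & d) = 0101010100000000
  (~b | (~a & d)) = 1111010111110000
  ((~b | (~a & d)) & c) = 0011000100110000
  (a | ((~b | (~a & d)) & c)) = 0011000111111111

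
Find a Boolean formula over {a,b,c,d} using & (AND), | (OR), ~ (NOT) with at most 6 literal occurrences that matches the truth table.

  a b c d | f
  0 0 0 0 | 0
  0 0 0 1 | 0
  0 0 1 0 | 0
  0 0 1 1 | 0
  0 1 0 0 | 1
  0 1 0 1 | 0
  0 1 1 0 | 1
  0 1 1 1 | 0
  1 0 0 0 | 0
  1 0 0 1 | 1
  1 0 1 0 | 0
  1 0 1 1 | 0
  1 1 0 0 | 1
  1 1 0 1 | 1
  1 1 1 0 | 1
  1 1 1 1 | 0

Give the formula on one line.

  ~c = 1100110011001100
  ~d = 1010101010101010
  (~c | ~d) = 1110111011101110
  (d | b) = 0101111101011111
  ((~c | ~d) & (d | b)) = 0100111001001110
  (a | ~d) = 1010101011111111
  (((~c | ~d) & (d | b)) & (a | ~d)) = 0000101001001110

(((~c | ~d) & (d | b)) & (a | ~d))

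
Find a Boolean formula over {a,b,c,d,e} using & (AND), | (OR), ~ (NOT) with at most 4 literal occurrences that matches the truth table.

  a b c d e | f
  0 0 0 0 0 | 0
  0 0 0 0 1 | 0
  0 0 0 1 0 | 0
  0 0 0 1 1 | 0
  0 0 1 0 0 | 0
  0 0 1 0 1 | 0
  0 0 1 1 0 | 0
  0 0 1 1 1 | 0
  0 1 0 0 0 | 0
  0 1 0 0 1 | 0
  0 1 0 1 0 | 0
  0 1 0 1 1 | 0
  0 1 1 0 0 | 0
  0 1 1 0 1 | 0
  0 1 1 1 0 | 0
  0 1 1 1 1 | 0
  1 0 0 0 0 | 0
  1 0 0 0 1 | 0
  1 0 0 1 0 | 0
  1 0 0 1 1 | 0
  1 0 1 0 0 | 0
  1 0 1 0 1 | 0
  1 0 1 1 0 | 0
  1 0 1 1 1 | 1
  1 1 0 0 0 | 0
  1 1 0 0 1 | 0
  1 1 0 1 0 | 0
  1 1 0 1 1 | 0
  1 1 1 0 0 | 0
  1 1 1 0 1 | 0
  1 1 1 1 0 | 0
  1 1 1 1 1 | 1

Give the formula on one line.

  (a & d) = 00000000000000000011001100110011
  ((a & d) & e) = 00000000000000000001000100010001
  (c & ((a & d) & e)) = 00000000000000000000000100000001

(c & ((a & d) & e))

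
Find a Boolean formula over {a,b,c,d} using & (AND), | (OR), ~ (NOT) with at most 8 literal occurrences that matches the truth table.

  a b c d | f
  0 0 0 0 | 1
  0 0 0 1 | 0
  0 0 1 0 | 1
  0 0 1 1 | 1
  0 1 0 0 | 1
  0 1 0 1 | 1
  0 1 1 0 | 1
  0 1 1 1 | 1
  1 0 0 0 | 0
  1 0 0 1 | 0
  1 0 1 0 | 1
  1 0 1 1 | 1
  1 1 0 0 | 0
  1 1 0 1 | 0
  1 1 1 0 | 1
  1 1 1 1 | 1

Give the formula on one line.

  ~c = 1100110011001100
  ~a = 1111111100000000
  (~a | c) = 1111111100110011
  ~d = 1010101010101010
  ((~a | c) & ~d) = 1010101000100010
  (~c & ((~a | c) & ~d)) = 1000100000000000
  (~a & d) = 0101010100000000
  (b & (~a & d)) = 0000010100000000
  ((~c & ((~a | c) & ~d)) | (b & (~a & d))) = 1000110100000000
  (((~c & ((~a | c) & ~d)) | (b & (~a & d))) | c) = 1011111100110011

(((~c & ((~a | c) & ~d)) | (b & (~a & d))) | c)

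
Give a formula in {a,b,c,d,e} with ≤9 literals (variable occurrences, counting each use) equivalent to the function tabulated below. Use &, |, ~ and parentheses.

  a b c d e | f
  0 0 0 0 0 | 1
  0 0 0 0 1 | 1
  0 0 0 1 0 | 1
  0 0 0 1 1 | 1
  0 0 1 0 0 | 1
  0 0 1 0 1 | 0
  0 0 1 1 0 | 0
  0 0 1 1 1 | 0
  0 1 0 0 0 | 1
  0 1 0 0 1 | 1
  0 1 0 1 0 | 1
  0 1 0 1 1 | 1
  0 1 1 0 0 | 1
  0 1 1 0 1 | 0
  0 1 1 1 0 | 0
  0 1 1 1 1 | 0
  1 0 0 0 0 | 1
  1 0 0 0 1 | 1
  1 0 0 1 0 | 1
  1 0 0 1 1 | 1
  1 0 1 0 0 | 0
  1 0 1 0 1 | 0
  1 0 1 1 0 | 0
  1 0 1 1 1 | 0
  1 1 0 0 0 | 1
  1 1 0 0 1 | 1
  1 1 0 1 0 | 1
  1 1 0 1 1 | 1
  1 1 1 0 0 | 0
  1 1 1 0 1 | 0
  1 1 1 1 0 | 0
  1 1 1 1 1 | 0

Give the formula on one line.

(~c | ((c & ~e) & (~e & ((~d | e) & (e | ~a)))))

  ~c = 11110000111100001111000011110000
  ~e = 10101010101010101010101010101010
  (c & ~e) = 00001010000010100000101000001010
  ~d = 11001100110011001100110011001100
  (~d | e) = 11011101110111011101110111011101
  ~a = 11111111111111110000000000000000
  (e | ~a) = 11111111111111110101010101010101
  ((~d | e) & (e | ~a)) = 11011101110111010101010101010101
  (~e & ((~d | e) & (e | ~a))) = 10001000100010000000000000000000
  ((c & ~e) & (~e & ((~d | e) & (e | ~a)))) = 00001000000010000000000000000000
  (~c | ((c & ~e) & (~e & ((~d | e) & (e | ~a))))) = 11111000111110001111000011110000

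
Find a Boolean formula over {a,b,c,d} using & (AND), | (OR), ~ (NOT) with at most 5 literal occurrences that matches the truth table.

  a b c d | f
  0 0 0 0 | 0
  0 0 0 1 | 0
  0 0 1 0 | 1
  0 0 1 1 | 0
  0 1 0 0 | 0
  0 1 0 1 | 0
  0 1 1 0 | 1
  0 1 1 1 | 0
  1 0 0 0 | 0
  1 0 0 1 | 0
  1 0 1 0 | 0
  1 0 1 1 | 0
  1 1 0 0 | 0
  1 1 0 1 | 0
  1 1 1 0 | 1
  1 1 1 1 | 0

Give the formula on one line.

((~d & (~a | b)) & (~d & c))

  ~d = 1010101010101010
  ~a = 1111111100000000
  (~a | b) = 1111111100001111
  (~d & (~a | b)) = 1010101000001010
  (~d & c) = 0010001000100010
  ((~d & (~a | b)) & (~d & c)) = 0010001000000010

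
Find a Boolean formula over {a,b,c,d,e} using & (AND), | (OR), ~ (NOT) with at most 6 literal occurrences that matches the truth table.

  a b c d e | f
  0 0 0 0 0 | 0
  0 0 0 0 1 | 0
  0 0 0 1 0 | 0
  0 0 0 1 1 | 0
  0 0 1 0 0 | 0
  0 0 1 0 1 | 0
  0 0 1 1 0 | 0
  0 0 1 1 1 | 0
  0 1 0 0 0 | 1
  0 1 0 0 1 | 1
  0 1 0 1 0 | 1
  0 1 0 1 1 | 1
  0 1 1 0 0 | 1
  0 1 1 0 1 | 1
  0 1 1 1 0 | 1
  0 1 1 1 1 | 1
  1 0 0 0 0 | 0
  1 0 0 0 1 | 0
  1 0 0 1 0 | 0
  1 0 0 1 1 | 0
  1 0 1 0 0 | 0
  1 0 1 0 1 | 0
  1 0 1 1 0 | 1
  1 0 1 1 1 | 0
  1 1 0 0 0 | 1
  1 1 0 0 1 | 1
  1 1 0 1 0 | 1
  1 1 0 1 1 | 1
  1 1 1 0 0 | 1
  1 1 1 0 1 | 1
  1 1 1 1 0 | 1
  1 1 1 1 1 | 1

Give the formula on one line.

  ~b = 11111111000000001111111100000000
  (d & c) = 00000011000000110000001100000011
  (~b & (d & c)) = 00000011000000000000001100000000
  ~e = 10101010101010101010101010101010
  ((~b & (d & c)) & ~e) = 00000010000000000000001000000000
  (a & ((~b & (d & c)) & ~e)) = 00000000000000000000001000000000
  (b | (a & ((~b & (d & c)) & ~e))) = 00000000111111110000001011111111

(b | (a & ((~b & (d & c)) & ~e)))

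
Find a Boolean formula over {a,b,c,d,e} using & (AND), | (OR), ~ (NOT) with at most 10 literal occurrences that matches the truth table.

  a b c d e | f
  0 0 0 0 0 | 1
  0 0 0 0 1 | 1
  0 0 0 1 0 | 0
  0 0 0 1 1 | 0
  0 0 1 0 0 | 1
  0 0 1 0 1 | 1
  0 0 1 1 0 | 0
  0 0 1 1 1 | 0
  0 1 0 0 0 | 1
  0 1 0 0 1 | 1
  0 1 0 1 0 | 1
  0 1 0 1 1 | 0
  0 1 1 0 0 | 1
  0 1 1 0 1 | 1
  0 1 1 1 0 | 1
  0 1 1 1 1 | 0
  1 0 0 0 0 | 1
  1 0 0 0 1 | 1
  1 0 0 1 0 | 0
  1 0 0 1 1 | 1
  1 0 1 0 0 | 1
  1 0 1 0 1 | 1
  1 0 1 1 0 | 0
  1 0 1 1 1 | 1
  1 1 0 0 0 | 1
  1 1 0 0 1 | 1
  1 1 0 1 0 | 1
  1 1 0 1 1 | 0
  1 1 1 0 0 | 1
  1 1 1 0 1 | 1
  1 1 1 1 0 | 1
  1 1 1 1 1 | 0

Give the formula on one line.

(((((~b & a) | ~d) & e) | (~b & ~d)) | (b & ~e))

  ~b = 11111111000000001111111100000000
  (~b & a) = 00000000000000001111111100000000
  ~d = 11001100110011001100110011001100
  ((~b & a) | ~d) = 11001100110011001111111111001100
  (((~b & a) | ~d) & e) = 01000100010001000101010101000100
  (~b & ~d) = 11001100000000001100110000000000
  ((((~b & a) | ~d) & e) | (~b & ~d)) = 11001100010001001101110101000100
  ~e = 10101010101010101010101010101010
  (b & ~e) = 00000000101010100000000010101010
  (((((~b & a) | ~d) & e) | (~b & ~d)) | (b & ~e)) = 11001100111011101101110111101110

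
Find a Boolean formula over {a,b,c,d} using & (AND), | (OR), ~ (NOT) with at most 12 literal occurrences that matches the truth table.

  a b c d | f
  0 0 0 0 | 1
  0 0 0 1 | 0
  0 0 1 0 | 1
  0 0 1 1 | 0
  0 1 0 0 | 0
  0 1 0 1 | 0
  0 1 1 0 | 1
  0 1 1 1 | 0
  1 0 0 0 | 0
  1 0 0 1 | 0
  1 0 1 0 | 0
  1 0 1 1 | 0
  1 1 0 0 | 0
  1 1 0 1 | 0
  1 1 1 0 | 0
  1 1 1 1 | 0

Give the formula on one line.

  ~d = 1010101010101010
  ~b = 1111000011110000
  ~c = 1100110011001100
  (~b & ~c) = 1100000011000000
  ((~b & ~c) | c) = 1111001111110011
  (~d & ((~b & ~c) | c)) = 1010001010100010
  (a & ~c) = 0000000011001100
  ((a & ~c) & b) = 0000000000001100
  (~d & ((a & ~c) & b)) = 0000000000001000
  ((~d & ((~b & ~c) | c)) | (~d & ((a & ~c) & b))) = 1010001010101010
  ~a = 1111111100000000
  (((~d & ((~b & ~c) | c)) | (~d & ((a & ~c) & b))) & ~a) = 1010001000000000

(((~d & ((~b & ~c) | c)) | (~d & ((a & ~c) & b))) & ~a)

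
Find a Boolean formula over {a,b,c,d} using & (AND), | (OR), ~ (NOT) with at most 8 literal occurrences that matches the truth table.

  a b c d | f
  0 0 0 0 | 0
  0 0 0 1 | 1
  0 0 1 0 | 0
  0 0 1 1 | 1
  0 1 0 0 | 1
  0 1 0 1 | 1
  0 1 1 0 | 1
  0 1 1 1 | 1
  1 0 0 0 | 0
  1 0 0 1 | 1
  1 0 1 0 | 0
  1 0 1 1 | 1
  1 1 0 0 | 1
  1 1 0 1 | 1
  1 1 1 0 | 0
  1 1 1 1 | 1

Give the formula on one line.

  ~c = 1100110011001100
  (~c & b) = 0000110000001100
  ((~c & b) | d) = 0101110101011101
  (c & d) = 0001000100010001
  ~a = 1111111100000000
  ((c & d) | ~a) = 1111111100010001
  (b & ((c & d) | ~a)) = 0000111100000001
  (((~c & b) | d) | (b & ((c & d) | ~a))) = 0101111101011101

(((~c & b) | d) | (b & ((c & d) | ~a)))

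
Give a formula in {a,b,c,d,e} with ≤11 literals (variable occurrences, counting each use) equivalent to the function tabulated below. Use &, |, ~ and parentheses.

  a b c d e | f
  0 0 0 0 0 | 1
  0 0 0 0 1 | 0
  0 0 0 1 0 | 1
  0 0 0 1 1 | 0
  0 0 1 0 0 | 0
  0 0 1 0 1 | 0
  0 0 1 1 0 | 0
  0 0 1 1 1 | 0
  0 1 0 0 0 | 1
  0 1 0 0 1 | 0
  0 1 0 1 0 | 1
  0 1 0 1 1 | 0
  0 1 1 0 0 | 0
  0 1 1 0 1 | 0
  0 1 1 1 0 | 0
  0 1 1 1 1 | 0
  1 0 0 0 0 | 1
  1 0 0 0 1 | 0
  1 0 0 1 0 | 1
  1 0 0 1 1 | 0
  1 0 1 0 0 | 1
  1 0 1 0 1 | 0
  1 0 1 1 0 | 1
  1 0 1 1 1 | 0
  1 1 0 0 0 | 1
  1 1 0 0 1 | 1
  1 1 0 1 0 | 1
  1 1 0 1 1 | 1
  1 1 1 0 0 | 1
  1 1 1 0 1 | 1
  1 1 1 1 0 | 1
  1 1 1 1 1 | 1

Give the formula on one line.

  (a & c) = 00000000000000000000111100001111
  ~c = 11110000111100001111000011110000
  ((a & c) | ~c) = 11110000111100001111111111111111
  ~a = 11111111111111110000000000000000
  (~a | e) = 11111111111111110101010101010101
  (a & (~a | e)) = 00000000000000000101010101010101
  (b & (a & (~a | e))) = 00000000000000000000000001010101
  ~e = 10101010101010101010101010101010
  ((b & (a & (~a | e))) | ~e) = 10101010101010101010101011111111
  (((a & c) | ~c) & ((b & (a & (~a | e))) | ~e)) = 10100000101000001010101011111111

(((a & c) | ~c) & ((b & (a & (~a | e))) | ~e))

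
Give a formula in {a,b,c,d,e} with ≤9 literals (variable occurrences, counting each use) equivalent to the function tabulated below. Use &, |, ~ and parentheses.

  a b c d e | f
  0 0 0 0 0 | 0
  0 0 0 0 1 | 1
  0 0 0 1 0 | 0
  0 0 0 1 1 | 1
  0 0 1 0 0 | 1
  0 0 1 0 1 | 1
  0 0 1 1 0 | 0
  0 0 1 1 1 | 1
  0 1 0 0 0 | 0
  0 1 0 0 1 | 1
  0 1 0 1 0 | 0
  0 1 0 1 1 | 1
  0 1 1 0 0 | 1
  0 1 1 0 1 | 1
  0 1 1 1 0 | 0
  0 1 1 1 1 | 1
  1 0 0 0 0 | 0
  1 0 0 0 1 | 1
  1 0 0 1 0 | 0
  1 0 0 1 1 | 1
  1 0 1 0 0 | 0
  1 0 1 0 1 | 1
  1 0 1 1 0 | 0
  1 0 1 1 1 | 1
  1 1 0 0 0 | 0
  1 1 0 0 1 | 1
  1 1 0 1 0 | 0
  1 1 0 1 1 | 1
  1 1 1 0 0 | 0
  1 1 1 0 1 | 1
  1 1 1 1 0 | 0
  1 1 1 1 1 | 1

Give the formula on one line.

(((~a | d) & (((((c | b) | ~a) & ~e) & c) & ~d)) | e)

  ~a = 11111111111111110000000000000000
  (~a | d) = 11111111111111110011001100110011
  (c | b) = 00001111111111110000111111111111
  ((c | b) | ~a) = 11111111111111110000111111111111
  ~e = 10101010101010101010101010101010
  (((c | b) | ~a) & ~e) = 10101010101010100000101010101010
  ((((c | b) | ~a) & ~e) & c) = 00001010000010100000101000001010
  ~d = 11001100110011001100110011001100
  (((((c | b) | ~a) & ~e) & c) & ~d) = 00001000000010000000100000001000
  ((~a | d) & (((((c | b) | ~a) & ~e) & c) & ~d)) = 00001000000010000000000000000000
  (((~a | d) & (((((c | b) | ~a) & ~e) & c) & ~d)) | e) = 01011101010111010101010101010101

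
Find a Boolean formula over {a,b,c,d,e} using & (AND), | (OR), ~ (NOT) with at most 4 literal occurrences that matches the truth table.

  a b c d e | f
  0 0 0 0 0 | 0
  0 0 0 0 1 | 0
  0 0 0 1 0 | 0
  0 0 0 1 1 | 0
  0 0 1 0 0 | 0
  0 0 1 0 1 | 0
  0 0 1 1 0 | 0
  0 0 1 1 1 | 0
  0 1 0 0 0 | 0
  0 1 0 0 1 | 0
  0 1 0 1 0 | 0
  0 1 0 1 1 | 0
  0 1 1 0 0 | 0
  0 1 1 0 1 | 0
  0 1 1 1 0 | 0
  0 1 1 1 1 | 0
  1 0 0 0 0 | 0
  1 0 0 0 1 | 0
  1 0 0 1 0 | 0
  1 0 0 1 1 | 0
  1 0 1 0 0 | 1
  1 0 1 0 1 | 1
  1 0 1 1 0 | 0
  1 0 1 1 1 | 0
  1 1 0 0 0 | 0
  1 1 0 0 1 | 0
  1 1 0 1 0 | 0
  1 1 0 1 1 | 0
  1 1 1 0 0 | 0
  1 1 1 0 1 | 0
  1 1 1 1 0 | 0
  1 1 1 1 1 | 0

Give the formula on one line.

(~b & (c & (~d & a)))

  ~b = 11111111000000001111111100000000
  ~d = 11001100110011001100110011001100
  (~d & a) = 00000000000000001100110011001100
  (c & (~d & a)) = 00000000000000000000110000001100
  (~b & (c & (~d & a))) = 00000000000000000000110000000000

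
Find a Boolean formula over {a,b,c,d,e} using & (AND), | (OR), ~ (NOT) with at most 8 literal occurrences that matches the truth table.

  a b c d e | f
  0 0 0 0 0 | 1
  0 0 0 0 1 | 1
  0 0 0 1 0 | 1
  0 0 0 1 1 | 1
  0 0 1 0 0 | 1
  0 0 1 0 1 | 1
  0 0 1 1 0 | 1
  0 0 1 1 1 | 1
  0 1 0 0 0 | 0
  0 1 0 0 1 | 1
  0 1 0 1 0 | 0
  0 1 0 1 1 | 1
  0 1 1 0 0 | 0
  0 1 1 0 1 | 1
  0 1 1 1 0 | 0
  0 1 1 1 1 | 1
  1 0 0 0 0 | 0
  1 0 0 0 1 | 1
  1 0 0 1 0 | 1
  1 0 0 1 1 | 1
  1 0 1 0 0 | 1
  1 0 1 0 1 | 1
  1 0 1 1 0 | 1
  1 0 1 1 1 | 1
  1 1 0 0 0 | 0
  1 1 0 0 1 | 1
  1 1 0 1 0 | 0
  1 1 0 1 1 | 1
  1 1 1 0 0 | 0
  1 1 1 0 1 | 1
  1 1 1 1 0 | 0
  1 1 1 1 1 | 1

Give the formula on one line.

(((c | ~a) | (d | e)) & (e | ~b))

  ~a = 11111111111111110000000000000000
  (c | ~a) = 11111111111111110000111100001111
  (d | e) = 01110111011101110111011101110111
  ((c | ~a) | (d | e)) = 11111111111111110111111101111111
  ~b = 11111111000000001111111100000000
  (e | ~b) = 11111111010101011111111101010101
  (((c | ~a) | (d | e)) & (e | ~b)) = 11111111010101010111111101010101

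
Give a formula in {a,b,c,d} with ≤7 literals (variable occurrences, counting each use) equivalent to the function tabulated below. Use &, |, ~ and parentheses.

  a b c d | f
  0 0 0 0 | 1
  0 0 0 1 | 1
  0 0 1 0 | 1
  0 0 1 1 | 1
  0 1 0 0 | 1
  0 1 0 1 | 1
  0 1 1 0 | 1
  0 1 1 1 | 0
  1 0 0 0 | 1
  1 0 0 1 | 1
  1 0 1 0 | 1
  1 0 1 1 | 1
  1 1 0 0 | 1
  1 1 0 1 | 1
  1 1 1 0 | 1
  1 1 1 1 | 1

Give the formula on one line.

((~b | ((a & b) | (c & ~d))) | ~c)

  ~b = 1111000011110000
  (a & b) = 0000000000001111
  ~d = 1010101010101010
  (c & ~d) = 0010001000100010
  ((a & b) | (c & ~d)) = 0010001000101111
  (~b | ((a & b) | (c & ~d))) = 1111001011111111
  ~c = 1100110011001100
  ((~b | ((a & b) | (c & ~d))) | ~c) = 1111111011111111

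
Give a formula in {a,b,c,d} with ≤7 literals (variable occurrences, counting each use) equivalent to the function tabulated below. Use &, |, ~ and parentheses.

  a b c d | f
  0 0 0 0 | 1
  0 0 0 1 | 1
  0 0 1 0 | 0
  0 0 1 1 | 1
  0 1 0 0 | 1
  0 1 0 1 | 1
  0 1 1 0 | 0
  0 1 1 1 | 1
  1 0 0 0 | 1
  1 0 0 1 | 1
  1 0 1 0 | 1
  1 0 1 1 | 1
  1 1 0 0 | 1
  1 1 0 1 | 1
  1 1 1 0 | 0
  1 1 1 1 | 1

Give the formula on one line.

  ~b = 1111000011110000
  (d | ~b) = 1111010111110101
  ((d | ~b) & a) = 0000000011110101
  (c & d) = 0001000100010001
  ~c = 1100110011001100
  ((c & d) | ~c) = 1101110111011101
  (((d | ~b) & a) | ((c & d) | ~c)) = 1101110111111101

(((d | ~b) & a) | ((c & d) | ~c))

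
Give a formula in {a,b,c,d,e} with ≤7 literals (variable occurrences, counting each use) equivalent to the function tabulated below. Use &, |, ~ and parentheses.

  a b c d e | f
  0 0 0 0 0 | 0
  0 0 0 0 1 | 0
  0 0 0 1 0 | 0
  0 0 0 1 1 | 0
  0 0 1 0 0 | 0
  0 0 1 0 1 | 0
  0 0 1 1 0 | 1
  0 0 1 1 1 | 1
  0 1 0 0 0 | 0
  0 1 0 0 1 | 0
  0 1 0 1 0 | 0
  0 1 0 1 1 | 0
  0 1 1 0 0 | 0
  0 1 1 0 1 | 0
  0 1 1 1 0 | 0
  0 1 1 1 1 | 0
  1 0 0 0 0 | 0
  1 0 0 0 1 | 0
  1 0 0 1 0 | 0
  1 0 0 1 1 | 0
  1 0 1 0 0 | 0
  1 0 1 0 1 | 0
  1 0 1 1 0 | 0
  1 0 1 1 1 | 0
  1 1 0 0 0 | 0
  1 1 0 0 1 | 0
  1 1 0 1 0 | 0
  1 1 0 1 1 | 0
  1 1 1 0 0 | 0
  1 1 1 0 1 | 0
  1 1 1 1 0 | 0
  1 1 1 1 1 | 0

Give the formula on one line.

  ~a = 11111111111111110000000000000000
  (~a & c) = 00001111000011110000000000000000
  ~c = 11110000111100001111000011110000
  (~c & e) = 01010000010100000101000001010000
  ~b = 11111111000000001111111100000000
  ((~c & e) | ~b) = 11111111010100001111111101010000
  (((~c & e) | ~b) & d) = 00110011000100000011001100010000
  ((~a & c) & (((~c & e) | ~b) & d)) = 00000011000000000000000000000000

((~a & c) & (((~c & e) | ~b) & d))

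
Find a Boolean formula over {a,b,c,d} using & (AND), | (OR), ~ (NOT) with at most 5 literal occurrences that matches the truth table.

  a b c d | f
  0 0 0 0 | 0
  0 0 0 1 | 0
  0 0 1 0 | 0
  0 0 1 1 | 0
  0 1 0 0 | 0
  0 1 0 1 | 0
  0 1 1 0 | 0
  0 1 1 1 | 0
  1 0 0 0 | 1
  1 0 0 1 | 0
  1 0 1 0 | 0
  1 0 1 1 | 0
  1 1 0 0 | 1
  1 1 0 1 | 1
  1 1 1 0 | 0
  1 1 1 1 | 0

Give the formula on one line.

((a & ~c) & (b | ~d))

  ~c = 1100110011001100
  (a & ~c) = 0000000011001100
  ~d = 1010101010101010
  (b | ~d) = 1010111110101111
  ((a & ~c) & (b | ~d)) = 0000000010001100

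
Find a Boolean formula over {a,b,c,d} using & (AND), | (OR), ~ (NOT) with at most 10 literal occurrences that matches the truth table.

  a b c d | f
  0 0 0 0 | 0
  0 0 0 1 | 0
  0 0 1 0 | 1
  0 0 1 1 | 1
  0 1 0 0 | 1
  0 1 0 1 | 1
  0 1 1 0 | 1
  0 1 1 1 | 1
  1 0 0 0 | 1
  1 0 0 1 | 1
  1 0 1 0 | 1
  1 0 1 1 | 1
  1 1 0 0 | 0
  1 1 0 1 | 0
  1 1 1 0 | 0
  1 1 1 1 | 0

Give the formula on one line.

  ~a = 1111111100000000
  ~b = 1111000011110000
  (~a | ~b) = 1111111111110000
  (a & ~b) = 0000000011110000
  ((a & ~b) | b) = 0000111111111111
  (c & ~a) = 0011001100000000
  (((a & ~b) | b) | (c & ~a)) = 0011111111111111
  ((~a | ~b) & (((a & ~b) | b) | (c & ~a))) = 0011111111110000

((~a | ~b) & (((a & ~b) | b) | (c & ~a)))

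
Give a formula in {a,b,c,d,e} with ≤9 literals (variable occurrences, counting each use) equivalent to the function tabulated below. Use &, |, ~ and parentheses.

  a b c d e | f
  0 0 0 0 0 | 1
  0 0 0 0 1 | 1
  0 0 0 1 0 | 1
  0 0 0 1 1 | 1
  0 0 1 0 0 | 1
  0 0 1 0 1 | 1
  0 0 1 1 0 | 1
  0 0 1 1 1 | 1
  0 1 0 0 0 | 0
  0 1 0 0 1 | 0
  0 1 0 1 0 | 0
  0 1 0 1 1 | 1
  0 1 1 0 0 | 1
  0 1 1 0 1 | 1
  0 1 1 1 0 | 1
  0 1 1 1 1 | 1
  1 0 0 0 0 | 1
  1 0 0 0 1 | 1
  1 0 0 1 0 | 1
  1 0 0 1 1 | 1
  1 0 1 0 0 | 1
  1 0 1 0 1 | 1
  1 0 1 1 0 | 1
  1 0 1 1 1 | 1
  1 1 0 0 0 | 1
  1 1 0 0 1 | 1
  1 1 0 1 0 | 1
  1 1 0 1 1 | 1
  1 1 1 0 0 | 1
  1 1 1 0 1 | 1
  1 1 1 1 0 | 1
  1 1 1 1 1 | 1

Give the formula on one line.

(((((e & d) & ~a) | a) | ~b) | c)

  (e & d) = 00010001000100010001000100010001
  ~a = 11111111111111110000000000000000
  ((e & d) & ~a) = 00010001000100010000000000000000
  (((e & d) & ~a) | a) = 00010001000100011111111111111111
  ~b = 11111111000000001111111100000000
  ((((e & d) & ~a) | a) | ~b) = 11111111000100011111111111111111
  (((((e & d) & ~a) | a) | ~b) | c) = 11111111000111111111111111111111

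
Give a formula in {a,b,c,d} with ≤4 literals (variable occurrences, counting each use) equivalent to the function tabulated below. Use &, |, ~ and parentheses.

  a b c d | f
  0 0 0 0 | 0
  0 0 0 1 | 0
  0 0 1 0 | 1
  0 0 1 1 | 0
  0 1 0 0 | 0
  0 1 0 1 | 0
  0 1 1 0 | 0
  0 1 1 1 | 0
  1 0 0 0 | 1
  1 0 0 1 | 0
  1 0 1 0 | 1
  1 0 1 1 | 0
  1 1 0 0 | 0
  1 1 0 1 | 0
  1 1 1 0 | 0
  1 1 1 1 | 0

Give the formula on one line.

((a | c) & (~d & ~b))

  (a | c) = 0011001111111111
  ~d = 1010101010101010
  ~b = 1111000011110000
  (~d & ~b) = 1010000010100000
  ((a | c) & (~d & ~b)) = 0010000010100000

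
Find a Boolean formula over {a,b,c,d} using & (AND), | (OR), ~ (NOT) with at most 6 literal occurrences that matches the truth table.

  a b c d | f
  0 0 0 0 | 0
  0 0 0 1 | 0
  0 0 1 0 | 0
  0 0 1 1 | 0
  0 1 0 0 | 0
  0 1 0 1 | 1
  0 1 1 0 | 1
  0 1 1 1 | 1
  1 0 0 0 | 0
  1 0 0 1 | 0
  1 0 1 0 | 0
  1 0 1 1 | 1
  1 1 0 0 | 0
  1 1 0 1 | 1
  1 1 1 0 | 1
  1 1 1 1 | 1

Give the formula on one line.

((b & (d | c)) | ((c & a) & d))

  (d | c) = 0111011101110111
  (b & (d | c)) = 0000011100000111
  (c & a) = 0000000000110011
  ((c & a) & d) = 0000000000010001
  ((b & (d | c)) | ((c & a) & d)) = 0000011100010111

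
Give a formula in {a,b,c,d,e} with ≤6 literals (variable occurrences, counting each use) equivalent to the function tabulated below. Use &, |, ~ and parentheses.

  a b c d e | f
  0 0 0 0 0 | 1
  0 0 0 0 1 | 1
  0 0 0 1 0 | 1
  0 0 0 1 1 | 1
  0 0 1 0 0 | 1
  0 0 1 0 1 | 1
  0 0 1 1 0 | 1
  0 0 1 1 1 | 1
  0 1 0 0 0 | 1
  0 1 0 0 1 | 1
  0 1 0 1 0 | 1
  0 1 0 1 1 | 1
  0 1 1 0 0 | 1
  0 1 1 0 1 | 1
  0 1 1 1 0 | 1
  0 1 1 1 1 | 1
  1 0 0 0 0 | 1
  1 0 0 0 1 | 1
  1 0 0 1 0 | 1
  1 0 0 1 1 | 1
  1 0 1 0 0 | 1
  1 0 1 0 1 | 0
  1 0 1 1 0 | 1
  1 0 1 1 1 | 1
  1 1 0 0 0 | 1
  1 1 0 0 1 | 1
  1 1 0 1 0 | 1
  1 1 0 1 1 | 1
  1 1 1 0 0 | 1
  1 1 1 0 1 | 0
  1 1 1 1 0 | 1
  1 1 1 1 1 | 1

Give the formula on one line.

((d | (~c | ~a)) | ~e)

  ~c = 11110000111100001111000011110000
  ~a = 11111111111111110000000000000000
  (~c | ~a) = 11111111111111111111000011110000
  (d | (~c | ~a)) = 11111111111111111111001111110011
  ~e = 10101010101010101010101010101010
  ((d | (~c | ~a)) | ~e) = 11111111111111111111101111111011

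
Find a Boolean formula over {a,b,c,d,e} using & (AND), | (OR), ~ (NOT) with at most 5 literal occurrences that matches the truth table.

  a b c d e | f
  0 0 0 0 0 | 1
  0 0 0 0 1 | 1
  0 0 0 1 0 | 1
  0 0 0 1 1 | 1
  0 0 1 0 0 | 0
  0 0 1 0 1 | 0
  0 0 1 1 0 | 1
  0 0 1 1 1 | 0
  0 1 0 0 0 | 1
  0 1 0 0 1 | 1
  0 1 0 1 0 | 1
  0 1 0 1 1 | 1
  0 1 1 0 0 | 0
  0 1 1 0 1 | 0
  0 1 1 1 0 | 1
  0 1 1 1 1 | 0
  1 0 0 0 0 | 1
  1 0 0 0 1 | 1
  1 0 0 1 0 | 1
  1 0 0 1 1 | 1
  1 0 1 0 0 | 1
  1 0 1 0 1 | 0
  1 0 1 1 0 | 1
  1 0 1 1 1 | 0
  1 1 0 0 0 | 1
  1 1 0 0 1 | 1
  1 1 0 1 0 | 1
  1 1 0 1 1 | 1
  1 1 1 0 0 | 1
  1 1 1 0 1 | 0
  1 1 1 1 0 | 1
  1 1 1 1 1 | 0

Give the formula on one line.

  ~c = 11110000111100001111000011110000
  (a | d) = 00110011001100111111111111111111
  ~e = 10101010101010101010101010101010
  ((a | d) & ~e) = 00100010001000101010101010101010
  (~c | ((a | d) & ~e)) = 11110010111100101111101011111010

(~c | ((a | d) & ~e))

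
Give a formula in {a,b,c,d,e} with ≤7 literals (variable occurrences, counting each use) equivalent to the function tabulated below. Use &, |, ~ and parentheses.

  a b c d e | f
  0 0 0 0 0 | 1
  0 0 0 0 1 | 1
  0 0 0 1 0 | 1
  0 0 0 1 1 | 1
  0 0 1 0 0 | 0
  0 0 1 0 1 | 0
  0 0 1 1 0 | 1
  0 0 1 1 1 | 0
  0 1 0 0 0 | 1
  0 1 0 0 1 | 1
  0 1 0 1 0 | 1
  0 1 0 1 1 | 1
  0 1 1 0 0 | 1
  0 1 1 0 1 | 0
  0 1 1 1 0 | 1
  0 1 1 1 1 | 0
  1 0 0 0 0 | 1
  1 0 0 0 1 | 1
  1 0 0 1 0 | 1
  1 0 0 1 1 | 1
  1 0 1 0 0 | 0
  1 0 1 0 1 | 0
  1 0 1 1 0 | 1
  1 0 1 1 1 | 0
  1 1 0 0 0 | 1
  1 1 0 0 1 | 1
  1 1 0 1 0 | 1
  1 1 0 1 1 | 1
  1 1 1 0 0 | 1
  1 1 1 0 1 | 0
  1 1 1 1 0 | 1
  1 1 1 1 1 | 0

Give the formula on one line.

(~c | (~e & (d | b)))

  ~c = 11110000111100001111000011110000
  ~e = 10101010101010101010101010101010
  (d | b) = 00110011111111110011001111111111
  (~e & (d | b)) = 00100010101010100010001010101010
  (~c | (~e & (d | b))) = 11110010111110101111001011111010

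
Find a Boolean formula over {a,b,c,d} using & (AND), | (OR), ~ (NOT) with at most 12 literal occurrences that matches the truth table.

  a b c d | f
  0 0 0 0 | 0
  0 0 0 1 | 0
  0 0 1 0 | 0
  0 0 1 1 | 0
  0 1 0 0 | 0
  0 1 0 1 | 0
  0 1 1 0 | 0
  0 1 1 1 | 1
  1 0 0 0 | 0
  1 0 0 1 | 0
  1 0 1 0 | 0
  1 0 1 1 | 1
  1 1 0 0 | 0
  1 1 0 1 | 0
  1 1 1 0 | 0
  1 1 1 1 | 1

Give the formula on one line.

  (d & c) = 0001000100010001
  ~b = 1111000011110000
  (~b & a) = 0000000011110000
  ~a = 1111111100000000
  (~a | c) = 1111111100110011
  ((~b & a) & (~a | c)) = 0000000000110000
  ((d & c) | ((~b & a) & (~a | c))) = 0001000100110001
  (a | b) = 0000111111111111
  (d & (a | b)) = 0000010101010101
  (((d & c) | ((~b & a) & (~a | c))) & (d & (a | b))) = 0000000100010001

(((d & c) | ((~b & a) & (~a | c))) & (d & (a | b)))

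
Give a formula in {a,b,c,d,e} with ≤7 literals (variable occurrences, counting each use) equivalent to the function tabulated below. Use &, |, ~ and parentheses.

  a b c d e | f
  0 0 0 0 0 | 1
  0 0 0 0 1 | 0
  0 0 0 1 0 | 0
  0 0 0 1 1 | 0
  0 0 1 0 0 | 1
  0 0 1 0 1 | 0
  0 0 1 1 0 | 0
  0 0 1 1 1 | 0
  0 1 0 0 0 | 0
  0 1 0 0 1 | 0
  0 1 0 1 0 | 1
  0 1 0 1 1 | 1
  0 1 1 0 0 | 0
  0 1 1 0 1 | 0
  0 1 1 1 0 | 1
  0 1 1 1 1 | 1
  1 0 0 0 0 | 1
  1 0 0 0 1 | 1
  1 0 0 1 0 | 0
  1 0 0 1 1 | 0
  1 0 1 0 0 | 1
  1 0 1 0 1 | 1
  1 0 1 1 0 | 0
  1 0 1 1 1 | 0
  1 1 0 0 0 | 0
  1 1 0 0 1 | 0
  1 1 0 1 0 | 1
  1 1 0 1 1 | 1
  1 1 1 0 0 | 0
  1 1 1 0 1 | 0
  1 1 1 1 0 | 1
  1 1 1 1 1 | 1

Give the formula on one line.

  ~e = 10101010101010101010101010101010
  (~e | a) = 10101010101010101111111111111111
  ((~e | a) | b) = 10101010111111111111111111111111
  ~d = 11001100110011001100110011001100
  (~d | b) = 11001100111111111100110011111111
  (((~e | a) | b) & (~d | b)) = 10001000111111111100110011111111
  ~b = 11111111000000001111111100000000
  (d | ~b) = 11111111001100111111111100110011
  ((((~e | a) | b) & (~d | b)) & (d | ~b)) = 10001000001100111100110000110011

((((~e | a) | b) & (~d | b)) & (d | ~b))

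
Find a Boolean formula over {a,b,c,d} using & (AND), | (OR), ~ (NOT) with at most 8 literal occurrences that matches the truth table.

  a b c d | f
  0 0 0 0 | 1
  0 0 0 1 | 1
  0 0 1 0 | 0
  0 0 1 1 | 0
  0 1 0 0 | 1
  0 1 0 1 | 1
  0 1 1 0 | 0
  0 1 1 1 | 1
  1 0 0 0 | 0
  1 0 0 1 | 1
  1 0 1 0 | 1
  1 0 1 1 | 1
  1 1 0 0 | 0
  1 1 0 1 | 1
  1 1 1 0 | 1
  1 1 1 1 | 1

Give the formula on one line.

  ~c = 1100110011001100
  (a | ~c) = 1100110011111111
  (d | c) = 0111011101110111
  ~a = 1111111100000000
  ((d | c) | ~a) = 1111111101110111
  ((a | ~c) & ((d | c) | ~a)) = 1100110001110111
  ~b = 1111000011110000
  (~b | d) = 1111010111110101
  (b & (~b | d)) = 0000010100000101
  (((a | ~c) & ((d | c) | ~a)) | (b & (~b | d))) = 1100110101110111

(((a | ~c) & ((d | c) | ~a)) | (b & (~b | d)))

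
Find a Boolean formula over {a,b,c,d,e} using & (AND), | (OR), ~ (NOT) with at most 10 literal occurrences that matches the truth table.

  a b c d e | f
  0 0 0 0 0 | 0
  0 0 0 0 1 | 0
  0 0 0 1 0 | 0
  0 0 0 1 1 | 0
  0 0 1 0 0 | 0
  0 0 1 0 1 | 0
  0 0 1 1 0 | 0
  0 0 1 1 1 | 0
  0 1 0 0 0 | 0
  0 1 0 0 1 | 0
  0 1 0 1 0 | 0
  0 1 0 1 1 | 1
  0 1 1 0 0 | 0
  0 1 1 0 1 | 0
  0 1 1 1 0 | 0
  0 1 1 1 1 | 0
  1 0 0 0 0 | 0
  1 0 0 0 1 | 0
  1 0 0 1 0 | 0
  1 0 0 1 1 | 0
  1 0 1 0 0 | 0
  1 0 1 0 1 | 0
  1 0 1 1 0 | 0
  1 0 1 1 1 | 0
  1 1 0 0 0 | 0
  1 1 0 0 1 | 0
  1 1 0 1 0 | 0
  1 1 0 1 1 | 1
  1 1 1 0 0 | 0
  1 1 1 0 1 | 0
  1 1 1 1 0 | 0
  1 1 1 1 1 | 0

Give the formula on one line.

((((e & ~b) | d) & ~c) & ((b & (d | e)) & e))

  ~b = 11111111000000001111111100000000
  (e & ~b) = 01010101000000000101010100000000
  ((e & ~b) | d) = 01110111001100110111011100110011
  ~c = 11110000111100001111000011110000
  (((e & ~b) | d) & ~c) = 01110000001100000111000000110000
  (d | e) = 01110111011101110111011101110111
  (b & (d | e)) = 00000000011101110000000001110111
  ((b & (d | e)) & e) = 00000000010101010000000001010101
  ((((e & ~b) | d) & ~c) & ((b & (d | e)) & e)) = 00000000000100000000000000010000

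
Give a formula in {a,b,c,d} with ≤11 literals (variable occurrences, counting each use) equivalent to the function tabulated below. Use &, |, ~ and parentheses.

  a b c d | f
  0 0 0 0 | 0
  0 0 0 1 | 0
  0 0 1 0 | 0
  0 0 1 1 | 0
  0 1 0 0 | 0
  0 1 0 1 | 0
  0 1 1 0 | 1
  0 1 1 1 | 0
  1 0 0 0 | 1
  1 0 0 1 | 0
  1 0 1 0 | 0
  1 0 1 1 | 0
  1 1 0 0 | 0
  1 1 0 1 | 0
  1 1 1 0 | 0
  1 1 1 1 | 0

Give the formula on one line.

(((~c & ~b) | (b & (~a & c))) & (~d & (a | b)))

  ~c = 1100110011001100
  ~b = 1111000011110000
  (~c & ~b) = 1100000011000000
  ~a = 1111111100000000
  (~a & c) = 0011001100000000
  (b & (~a & c)) = 0000001100000000
  ((~c & ~b) | (b & (~a & c))) = 1100001111000000
  ~d = 1010101010101010
  (a | b) = 0000111111111111
  (~d & (a | b)) = 0000101010101010
  (((~c & ~b) | (b & (~a & c))) & (~d & (a | b))) = 0000001010000000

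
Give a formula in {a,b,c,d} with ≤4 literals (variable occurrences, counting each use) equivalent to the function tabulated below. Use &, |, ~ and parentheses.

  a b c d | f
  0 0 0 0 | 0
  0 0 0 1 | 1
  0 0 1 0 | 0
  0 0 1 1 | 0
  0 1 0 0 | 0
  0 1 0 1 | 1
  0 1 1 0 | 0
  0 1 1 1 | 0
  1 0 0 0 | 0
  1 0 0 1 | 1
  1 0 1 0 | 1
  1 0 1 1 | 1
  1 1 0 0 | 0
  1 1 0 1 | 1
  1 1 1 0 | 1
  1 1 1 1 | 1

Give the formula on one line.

  (c | d) = 0111011101110111
  ~c = 1100110011001100
  (~c | a) = 1100110011111111
  ((c | d) & (~c | a)) = 0100010001110111

((c | d) & (~c | a))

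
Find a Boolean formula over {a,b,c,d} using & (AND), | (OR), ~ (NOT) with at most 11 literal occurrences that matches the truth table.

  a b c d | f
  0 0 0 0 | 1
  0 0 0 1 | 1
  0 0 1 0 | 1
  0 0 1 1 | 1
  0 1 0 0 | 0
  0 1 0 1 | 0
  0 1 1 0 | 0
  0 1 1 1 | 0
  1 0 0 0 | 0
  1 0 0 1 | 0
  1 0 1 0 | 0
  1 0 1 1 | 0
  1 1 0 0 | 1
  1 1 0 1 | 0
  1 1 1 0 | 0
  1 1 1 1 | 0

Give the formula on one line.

(((~a | b) & ((~c & a) | ~b)) & (c | (~a | (~d & ~c))))

  ~a = 1111111100000000
  (~a | b) = 1111111100001111
  ~c = 1100110011001100
  (~c & a) = 0000000011001100
  ~b = 1111000011110000
  ((~c & a) | ~b) = 1111000011111100
  ((~a | b) & ((~c & a) | ~b)) = 1111000000001100
  ~d = 1010101010101010
  (~d & ~c) = 1000100010001000
  (~a | (~d & ~c)) = 1111111110001000
  (c | (~a | (~d & ~c))) = 1111111110111011
  (((~a | b) & ((~c & a) | ~b)) & (c | (~a | (~d & ~c)))) = 1111000000001000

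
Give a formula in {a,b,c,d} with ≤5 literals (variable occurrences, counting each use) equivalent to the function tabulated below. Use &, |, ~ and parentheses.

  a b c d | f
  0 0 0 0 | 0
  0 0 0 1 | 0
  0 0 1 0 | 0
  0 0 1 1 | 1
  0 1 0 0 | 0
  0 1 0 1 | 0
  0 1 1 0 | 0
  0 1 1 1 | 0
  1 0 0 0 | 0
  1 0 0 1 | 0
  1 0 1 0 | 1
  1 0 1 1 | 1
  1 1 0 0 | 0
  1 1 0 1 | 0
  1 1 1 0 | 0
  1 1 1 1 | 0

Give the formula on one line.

((a | d) & (~b & c))

  (a | d) = 0101010111111111
  ~b = 1111000011110000
  (~b & c) = 0011000000110000
  ((a | d) & (~b & c)) = 0001000000110000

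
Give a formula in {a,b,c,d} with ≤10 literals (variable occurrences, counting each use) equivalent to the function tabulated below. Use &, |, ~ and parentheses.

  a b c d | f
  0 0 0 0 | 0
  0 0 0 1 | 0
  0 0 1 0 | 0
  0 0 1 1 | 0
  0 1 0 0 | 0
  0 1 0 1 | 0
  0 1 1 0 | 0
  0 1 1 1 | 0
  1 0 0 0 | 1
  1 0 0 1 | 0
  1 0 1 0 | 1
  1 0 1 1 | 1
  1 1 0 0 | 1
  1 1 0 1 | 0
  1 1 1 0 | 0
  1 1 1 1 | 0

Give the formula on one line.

(a & ((c & ~b) | ((b | a) & (~d & (~c | ~b)))))

  ~b = 1111000011110000
  (c & ~b) = 0011000000110000
  (b | a) = 0000111111111111
  ~d = 1010101010101010
  ~c = 1100110011001100
  (~c | ~b) = 1111110011111100
  (~d & (~c | ~b)) = 1010100010101000
  ((b | a) & (~d & (~c | ~b))) = 0000100010101000
  ((c & ~b) | ((b | a) & (~d & (~c | ~b)))) = 0011100010111000
  (a & ((c & ~b) | ((b | a) & (~d & (~c | ~b))))) = 0000000010111000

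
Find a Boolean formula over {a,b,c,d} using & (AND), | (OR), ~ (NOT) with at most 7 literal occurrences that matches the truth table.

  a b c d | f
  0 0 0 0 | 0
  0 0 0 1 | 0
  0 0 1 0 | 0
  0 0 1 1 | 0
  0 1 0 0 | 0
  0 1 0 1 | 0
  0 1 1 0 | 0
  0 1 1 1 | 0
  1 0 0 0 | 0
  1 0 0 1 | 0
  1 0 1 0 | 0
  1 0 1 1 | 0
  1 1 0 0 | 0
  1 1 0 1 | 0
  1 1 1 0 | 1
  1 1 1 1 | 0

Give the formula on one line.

  ~d = 1010101010101010
  (b | d) = 0101111101011111
  (~d & (b | d)) = 0000101000001010
  (a & (~d & (b | d))) = 0000000000001010
  (c | d) = 0111011101110111
  ((a & (~d & (b | d))) & (c | d)) = 0000000000000010

((a & (~d & (b | d))) & (c | d))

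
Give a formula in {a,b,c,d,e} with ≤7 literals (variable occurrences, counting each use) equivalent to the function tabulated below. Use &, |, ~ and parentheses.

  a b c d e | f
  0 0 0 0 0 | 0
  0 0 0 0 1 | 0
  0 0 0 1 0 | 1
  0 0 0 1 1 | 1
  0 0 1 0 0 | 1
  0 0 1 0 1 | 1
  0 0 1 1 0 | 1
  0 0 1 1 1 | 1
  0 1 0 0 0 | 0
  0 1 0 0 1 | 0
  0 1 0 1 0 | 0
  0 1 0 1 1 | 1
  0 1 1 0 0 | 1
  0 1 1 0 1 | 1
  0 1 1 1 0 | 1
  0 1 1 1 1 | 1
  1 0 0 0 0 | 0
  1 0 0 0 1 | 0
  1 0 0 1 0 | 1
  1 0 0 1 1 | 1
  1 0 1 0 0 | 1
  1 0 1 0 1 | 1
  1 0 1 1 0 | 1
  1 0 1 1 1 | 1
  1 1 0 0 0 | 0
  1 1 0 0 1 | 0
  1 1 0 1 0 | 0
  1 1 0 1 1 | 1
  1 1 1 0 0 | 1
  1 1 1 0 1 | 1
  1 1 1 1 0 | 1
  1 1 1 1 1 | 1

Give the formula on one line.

((((e | ~b) & d) & ((a | ~c) & d)) | c)

  ~b = 11111111000000001111111100000000
  (e | ~b) = 11111111010101011111111101010101
  ((e | ~b) & d) = 00110011000100010011001100010001
  ~c = 11110000111100001111000011110000
  (a | ~c) = 11110000111100001111111111111111
  ((a | ~c) & d) = 00110000001100000011001100110011
  (((e | ~b) & d) & ((a | ~c) & d)) = 00110000000100000011001100010001
  ((((e | ~b) & d) & ((a | ~c) & d)) | c) = 00111111000111110011111100011111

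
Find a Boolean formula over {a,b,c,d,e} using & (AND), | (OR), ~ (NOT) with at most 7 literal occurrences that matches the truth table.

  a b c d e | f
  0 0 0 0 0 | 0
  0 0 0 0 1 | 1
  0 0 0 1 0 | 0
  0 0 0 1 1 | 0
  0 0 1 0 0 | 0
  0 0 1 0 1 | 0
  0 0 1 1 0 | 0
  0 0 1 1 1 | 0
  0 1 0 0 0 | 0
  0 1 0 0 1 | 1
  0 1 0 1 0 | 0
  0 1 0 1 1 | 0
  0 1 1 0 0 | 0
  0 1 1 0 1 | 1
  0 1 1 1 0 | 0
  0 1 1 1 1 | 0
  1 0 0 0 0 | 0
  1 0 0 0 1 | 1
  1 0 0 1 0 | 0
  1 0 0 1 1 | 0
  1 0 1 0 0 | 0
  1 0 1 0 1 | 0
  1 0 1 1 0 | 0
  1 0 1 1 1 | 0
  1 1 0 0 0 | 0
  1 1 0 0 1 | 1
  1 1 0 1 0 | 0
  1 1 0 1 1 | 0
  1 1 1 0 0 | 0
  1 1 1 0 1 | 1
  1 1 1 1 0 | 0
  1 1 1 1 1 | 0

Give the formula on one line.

  ~d = 11001100110011001100110011001100
  (e & ~d) = 01000100010001000100010001000100
  ~c = 11110000111100001111000011110000
  (b | ~c) = 11110000111111111111000011111111
  ((e & ~d) & (b | ~c)) = 01000000010001000100000001000100

((e & ~d) & (b | ~c))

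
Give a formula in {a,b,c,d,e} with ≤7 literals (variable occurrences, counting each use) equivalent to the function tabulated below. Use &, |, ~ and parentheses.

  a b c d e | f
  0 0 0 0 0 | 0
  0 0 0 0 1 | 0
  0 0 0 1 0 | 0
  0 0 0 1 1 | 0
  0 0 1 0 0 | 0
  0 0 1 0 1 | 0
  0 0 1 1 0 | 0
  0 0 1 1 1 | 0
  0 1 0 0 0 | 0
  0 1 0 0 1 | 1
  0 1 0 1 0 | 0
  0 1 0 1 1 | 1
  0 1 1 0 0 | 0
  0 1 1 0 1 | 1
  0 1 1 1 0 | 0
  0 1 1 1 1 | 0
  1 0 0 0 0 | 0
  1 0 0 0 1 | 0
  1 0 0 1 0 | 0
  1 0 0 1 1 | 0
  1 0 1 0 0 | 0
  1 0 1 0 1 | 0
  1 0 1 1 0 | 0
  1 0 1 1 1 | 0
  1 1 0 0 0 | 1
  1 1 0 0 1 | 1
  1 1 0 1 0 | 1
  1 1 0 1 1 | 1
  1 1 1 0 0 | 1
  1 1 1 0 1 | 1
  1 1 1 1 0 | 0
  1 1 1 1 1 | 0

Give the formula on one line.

(((~c | (~d & b)) & (a | e)) & (b | c))

  ~c = 11110000111100001111000011110000
  ~d = 11001100110011001100110011001100
  (~d & b) = 00000000110011000000000011001100
  (~c | (~d & b)) = 11110000111111001111000011111100
  (a | e) = 01010101010101011111111111111111
  ((~c | (~d & b)) & (a | e)) = 01010000010101001111000011111100
  (b | c) = 00001111111111110000111111111111
  (((~c | (~d & b)) & (a | e)) & (b | c)) = 00000000010101000000000011111100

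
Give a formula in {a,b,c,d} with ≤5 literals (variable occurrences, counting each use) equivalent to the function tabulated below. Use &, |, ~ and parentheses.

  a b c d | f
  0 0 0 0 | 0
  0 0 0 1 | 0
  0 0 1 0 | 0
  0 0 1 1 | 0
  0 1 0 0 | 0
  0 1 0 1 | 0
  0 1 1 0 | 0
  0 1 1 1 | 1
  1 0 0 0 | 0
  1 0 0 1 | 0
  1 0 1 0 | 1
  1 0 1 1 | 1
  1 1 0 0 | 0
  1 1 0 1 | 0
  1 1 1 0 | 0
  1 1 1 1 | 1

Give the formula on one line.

  (d & b) = 0000010100000101
  ~b = 1111000011110000
  (~b & a) = 0000000011110000
  ((d & b) | (~b & a)) = 0000010111110101
  (c & ((d & b) | (~b & a))) = 0000000100110001

(c & ((d & b) | (~b & a)))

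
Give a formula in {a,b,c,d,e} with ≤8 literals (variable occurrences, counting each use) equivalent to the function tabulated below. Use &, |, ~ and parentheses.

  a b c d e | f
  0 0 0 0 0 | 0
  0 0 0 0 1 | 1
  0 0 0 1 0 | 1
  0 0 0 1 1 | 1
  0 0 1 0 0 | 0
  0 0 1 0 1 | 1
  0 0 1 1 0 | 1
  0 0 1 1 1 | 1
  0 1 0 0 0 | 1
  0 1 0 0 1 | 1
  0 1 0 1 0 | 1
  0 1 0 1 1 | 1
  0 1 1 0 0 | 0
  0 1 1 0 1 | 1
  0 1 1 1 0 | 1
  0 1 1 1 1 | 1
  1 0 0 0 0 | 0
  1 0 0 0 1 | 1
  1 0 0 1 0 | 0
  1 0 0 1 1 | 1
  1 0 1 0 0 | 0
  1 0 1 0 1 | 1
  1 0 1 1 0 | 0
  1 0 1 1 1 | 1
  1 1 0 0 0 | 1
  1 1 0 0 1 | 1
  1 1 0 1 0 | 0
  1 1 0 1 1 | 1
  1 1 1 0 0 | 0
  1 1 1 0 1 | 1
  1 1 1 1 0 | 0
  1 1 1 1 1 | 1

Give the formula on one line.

  ~a = 11111111111111110000000000000000
  (d & ~a) = 00110011001100110000000000000000
  ~c = 11110000111100001111000011110000
  (d | ~c) = 11110011111100111111001111110011
  ~d = 11001100110011001100110011001100
  (b & ~d) = 00000000110011000000000011001100
  ((d | ~c) & (b & ~d)) = 00000000110000000000000011000000
  (e | ((d | ~c) & (b & ~d))) = 01010101110101010101010111010101
  ((d & ~a) | (e | ((d | ~c) & (b & ~d)))) = 01110111111101110101010111010101

((d & ~a) | (e | ((d | ~c) & (b & ~d))))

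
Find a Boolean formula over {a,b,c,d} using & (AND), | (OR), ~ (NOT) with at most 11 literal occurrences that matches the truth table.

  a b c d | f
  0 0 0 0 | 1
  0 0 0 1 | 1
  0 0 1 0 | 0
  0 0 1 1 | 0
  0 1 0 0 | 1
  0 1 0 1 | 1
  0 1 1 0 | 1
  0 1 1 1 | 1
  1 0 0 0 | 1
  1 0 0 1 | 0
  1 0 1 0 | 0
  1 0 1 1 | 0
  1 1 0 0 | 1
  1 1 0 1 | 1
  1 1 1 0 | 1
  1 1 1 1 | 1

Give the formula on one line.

  ~a = 1111111100000000
  ~c = 1100110011001100
  (d & ~c) = 0100010001000100
  (a | (d & ~c)) = 0100010011111111
  (~a & (a | (d & ~c))) = 0100010000000000
  ~d = 1010101010101010
  ~b = 1111000011110000
  (~d & ~b) = 1010000010100000
  ((~a & (a | (d & ~c))) | (~d & ~b)) = 1110010010100000
  (((~a & (a | (d & ~c))) | (~d & ~b)) & ~c) = 1100010010000000
  ((((~a & (a | (d & ~c))) | (~d & ~b)) & ~c) | b) = 1100111110001111

((((~a & (a | (d & ~c))) | (~d & ~b)) & ~c) | b)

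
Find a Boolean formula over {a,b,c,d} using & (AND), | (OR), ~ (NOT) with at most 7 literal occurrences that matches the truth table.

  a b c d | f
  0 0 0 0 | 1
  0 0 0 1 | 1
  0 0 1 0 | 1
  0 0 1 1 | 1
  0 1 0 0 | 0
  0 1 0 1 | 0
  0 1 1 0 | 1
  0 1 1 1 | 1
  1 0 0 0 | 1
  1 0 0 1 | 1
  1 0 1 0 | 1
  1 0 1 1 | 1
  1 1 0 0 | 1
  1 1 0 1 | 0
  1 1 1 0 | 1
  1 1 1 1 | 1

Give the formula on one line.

  ~b = 1111000011110000
  ~d = 1010101010101010
  (a & ~d) = 0000000010101010
  ((a & ~d) | c) = 0011001110111011
  (~b | ((a & ~d) | c)) = 1111001111111011

(~b | ((a & ~d) | c))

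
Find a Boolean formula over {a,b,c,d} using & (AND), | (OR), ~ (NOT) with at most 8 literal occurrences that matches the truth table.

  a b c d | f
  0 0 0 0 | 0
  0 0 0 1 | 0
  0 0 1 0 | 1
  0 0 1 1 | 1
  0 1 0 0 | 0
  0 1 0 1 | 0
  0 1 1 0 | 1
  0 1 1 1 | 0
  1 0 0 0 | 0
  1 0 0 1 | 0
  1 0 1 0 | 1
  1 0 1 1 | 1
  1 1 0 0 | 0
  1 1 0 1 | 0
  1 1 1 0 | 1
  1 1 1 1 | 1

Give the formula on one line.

(c & ((a | (c & ~d)) | ((c & a) | ~b)))

  ~d = 1010101010101010
  (c & ~d) = 0010001000100010
  (a | (c & ~d)) = 0010001011111111
  (c & a) = 0000000000110011
  ~b = 1111000011110000
  ((c & a) | ~b) = 1111000011110011
  ((a | (c & ~d)) | ((c & a) | ~b)) = 1111001011111111
  (c & ((a | (c & ~d)) | ((c & a) | ~b))) = 0011001000110011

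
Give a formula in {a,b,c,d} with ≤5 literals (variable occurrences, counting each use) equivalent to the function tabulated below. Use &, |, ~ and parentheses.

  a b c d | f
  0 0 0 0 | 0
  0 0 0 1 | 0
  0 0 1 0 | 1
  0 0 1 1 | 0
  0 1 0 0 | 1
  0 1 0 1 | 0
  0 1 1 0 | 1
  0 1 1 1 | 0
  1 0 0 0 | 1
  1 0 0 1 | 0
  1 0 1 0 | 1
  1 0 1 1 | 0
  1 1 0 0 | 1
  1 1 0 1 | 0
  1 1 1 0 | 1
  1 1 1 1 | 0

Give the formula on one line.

  ~d = 1010101010101010
  (b | c) = 0011111100111111
  (~d & a) = 0000000010101010
  ((b | c) | (~d & a)) = 0011111110111111
  (~d & ((b | c) | (~d & a))) = 0010101010101010

(~d & ((b | c) | (~d & a)))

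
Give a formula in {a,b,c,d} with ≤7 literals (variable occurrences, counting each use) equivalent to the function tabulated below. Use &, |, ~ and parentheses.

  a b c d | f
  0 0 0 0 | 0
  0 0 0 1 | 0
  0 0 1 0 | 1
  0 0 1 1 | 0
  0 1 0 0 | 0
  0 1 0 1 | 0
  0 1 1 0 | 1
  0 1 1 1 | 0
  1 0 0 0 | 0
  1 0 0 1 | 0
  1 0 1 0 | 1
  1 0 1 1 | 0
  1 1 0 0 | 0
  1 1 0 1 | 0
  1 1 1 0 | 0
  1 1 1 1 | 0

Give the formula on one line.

  ~d = 1010101010101010
  ~b = 1111000011110000
  ~a = 1111111100000000
  (~b | ~a) = 1111111111110000
  (c & (~b | ~a)) = 0011001100110000
  (~d & (c & (~b | ~a))) = 0010001000100000

(~d & (c & (~b | ~a)))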